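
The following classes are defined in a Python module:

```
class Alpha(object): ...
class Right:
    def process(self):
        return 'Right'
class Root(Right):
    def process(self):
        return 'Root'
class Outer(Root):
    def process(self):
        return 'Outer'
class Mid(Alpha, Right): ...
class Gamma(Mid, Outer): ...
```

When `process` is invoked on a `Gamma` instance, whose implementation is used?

L[Gamma] = Gamma + merge(L[Mid], L[Outer], [Mid Outer])
  take Mid:  [Mid Alpha Right object] + [Outer Root Right object] + [Mid Outer]
  take Alpha:  [Alpha Right object] + [Outer Root Right object] + [Outer]
  take Outer:  [Right object] + [Outer Root Right object] + [Outer]
  take Root:  [Right object] + [Root Right object]
  take Right:  [Right object] + [Right object]
  take object:  [object] + [object]
MRO: Gamma Mid Alpha Outer Root Right object
process is defined in: Outer, Right, Root. First along the MRO is Outer.

Outer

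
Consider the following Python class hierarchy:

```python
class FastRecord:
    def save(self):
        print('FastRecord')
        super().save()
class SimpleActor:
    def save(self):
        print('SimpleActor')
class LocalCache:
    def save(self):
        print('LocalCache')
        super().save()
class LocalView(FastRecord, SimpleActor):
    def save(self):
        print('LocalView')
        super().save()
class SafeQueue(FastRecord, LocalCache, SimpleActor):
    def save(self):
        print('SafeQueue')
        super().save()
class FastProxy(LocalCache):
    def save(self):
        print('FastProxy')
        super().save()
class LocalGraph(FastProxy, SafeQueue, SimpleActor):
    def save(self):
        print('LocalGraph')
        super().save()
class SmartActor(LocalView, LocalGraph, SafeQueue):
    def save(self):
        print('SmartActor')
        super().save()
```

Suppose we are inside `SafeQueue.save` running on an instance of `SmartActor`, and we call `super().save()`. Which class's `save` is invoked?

FastRecord

L[SmartActor] = SmartActor + merge(L[LocalView], L[LocalGraph], L[SafeQueue], [LocalView LocalGraph SafeQueue])
  take LocalView:  [LocalView FastRecord SimpleActor object] + [LocalGraph FastProxy SafeQueue FastRecord LocalCache SimpleActor object] + [SafeQueue FastRecord LocalCache SimpleActor object] + [LocalView LocalGraph SafeQueue]
  take LocalGraph:  [FastRecord SimpleActor object] + [LocalGraph FastProxy SafeQueue FastRecord LocalCache SimpleActor object] + [SafeQueue FastRecord LocalCache SimpleActor object] + [LocalGraph SafeQueue]
  take FastProxy:  [FastRecord SimpleActor object] + [FastProxy SafeQueue FastRecord LocalCache SimpleActor object] + [SafeQueue FastRecord LocalCache SimpleActor object] + [SafeQueue]
  take SafeQueue:  [FastRecord SimpleActor object] + [SafeQueue FastRecord LocalCache SimpleActor object] + [SafeQueue FastRecord LocalCache SimpleActor object] + [SafeQueue]
  take FastRecord:  [FastRecord SimpleActor object] + [FastRecord LocalCache SimpleActor object] + [FastRecord LocalCache SimpleActor object]
  take LocalCache:  [SimpleActor object] + [LocalCache SimpleActor object] + [LocalCache SimpleActor object]
  take SimpleActor:  [SimpleActor object] + [SimpleActor object] + [SimpleActor object]
  take object:  [object] + [object] + [object]
MRO: SmartActor LocalView LocalGraph FastProxy SafeQueue FastRecord LocalCache SimpleActor object
super() in SafeQueue.save on a SmartActor instance goes to the class after SafeQueue in SmartActor's MRO: FastRecord.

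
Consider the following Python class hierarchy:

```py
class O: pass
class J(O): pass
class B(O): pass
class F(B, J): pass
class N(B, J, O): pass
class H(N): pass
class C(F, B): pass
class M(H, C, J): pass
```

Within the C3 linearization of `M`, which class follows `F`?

L[M] = M + merge(L[H], L[C], L[J], [H C J])
  take H:  [H N B J O object] + [C F B J O object] + [J O object] + [H C J]
  take N:  [N B J O object] + [C F B J O object] + [J O object] + [C J]
  take C:  [B J O object] + [C F B J O object] + [J O object] + [C J]
  take F:  [B J O object] + [F B J O object] + [J O object] + [J]
  take B:  [B J O object] + [B J O object] + [J O object] + [J]
  take J:  [J O object] + [J O object] + [J O object] + [J]
  take O:  [O object] + [O object] + [O object]
  take object:  [object] + [object] + [object]
MRO: M H N C F B J O object
F is at position 4; next is B.

B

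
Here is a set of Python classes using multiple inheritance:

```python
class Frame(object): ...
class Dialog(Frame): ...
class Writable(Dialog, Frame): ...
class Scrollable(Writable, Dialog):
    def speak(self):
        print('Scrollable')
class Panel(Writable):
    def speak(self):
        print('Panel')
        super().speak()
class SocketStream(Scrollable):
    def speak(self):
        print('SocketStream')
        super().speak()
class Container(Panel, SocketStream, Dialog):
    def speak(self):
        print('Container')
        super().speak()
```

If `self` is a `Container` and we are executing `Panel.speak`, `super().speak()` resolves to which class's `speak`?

SocketStream

L[Container] = Container + merge(L[Panel], L[SocketStream], L[Dialog], [Panel SocketStream Dialog])
  take Panel:  [Panel Writable Dialog Frame object] + [SocketStream Scrollable Writable Dialog Frame object] + [Dialog Frame object] + [Panel SocketStream Dialog]
  take SocketStream:  [Writable Dialog Frame object] + [SocketStream Scrollable Writable Dialog Frame object] + [Dialog Frame object] + [SocketStream Dialog]
  take Scrollable:  [Writable Dialog Frame object] + [Scrollable Writable Dialog Frame object] + [Dialog Frame object] + [Dialog]
  take Writable:  [Writable Dialog Frame object] + [Writable Dialog Frame object] + [Dialog Frame object] + [Dialog]
  take Dialog:  [Dialog Frame object] + [Dialog Frame object] + [Dialog Frame object] + [Dialog]
  take Frame:  [Frame object] + [Frame object] + [Frame object]
  take object:  [object] + [object] + [object]
MRO: Container Panel SocketStream Scrollable Writable Dialog Frame object
super() in Panel.speak on a Container instance goes to the class after Panel in Container's MRO: SocketStream.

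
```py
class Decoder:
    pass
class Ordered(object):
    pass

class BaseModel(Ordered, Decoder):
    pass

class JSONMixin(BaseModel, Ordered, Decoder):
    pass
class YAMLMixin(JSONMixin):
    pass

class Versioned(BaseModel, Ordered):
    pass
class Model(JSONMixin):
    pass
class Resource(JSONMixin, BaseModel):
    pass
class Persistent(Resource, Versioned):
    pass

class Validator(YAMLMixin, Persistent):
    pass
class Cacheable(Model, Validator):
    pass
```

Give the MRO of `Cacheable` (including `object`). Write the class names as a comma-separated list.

L[Cacheable] = Cacheable + merge(L[Model], L[Validator], [Model Validator])
  take Model:  [Model JSONMixin BaseModel Ordered Decoder object] + [Validator YAMLMixin Persistent Resource JSONMixin Versioned BaseModel Ordered Decoder object] + [Model Validator]
  take Validator:  [JSONMixin BaseModel Ordered Decoder object] + [Validator YAMLMixin Persistent Resource JSONMixin Versioned BaseModel Ordered Decoder object] + [Validator]
  take YAMLMixin:  [JSONMixin BaseModel Ordered Decoder object] + [YAMLMixin Persistent Resource JSONMixin Versioned BaseModel Ordered Decoder object]
  take Persistent:  [JSONMixin BaseModel Ordered Decoder object] + [Persistent Resource JSONMixin Versioned BaseModel Ordered Decoder object]
  take Resource:  [JSONMixin BaseModel Ordered Decoder object] + [Resource JSONMixin Versioned BaseModel Ordered Decoder object]
  take JSONMixin:  [JSONMixin BaseModel Ordered Decoder object] + [JSONMixin Versioned BaseModel Ordered Decoder object]
  take Versioned:  [BaseModel Ordered Decoder object] + [Versioned BaseModel Ordered Decoder object]
  take BaseModel:  [BaseModel Ordered Decoder object] + [BaseModel Ordered Decoder object]
  take Ordered:  [Ordered Decoder object] + [Ordered Decoder object]
  take Decoder:  [Decoder object] + [Decoder object]
  take object:  [object] + [object]

Cacheable, Model, Validator, YAMLMixin, Persistent, Resource, JSONMixin, Versioned, BaseModel, Ordered, Decoder, object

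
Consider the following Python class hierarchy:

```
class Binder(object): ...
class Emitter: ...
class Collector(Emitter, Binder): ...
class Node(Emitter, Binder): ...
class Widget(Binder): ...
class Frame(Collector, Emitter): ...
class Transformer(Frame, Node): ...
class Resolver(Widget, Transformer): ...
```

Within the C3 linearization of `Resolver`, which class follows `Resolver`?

Widget

L[Resolver] = Resolver + merge(L[Widget], L[Transformer], [Widget Transformer])
  take Widget:  [Widget Binder object] + [Transformer Frame Collector Node Emitter Binder object] + [Widget Transformer]
  take Transformer:  [Binder object] + [Transformer Frame Collector Node Emitter Binder object] + [Transformer]
  take Frame:  [Binder object] + [Frame Collector Node Emitter Binder object]
  take Collector:  [Binder object] + [Collector Node Emitter Binder object]
  take Node:  [Binder object] + [Node Emitter Binder object]
  take Emitter:  [Binder object] + [Emitter Binder object]
  take Binder:  [Binder object] + [Binder object]
  take object:  [object] + [object]
MRO: Resolver Widget Transformer Frame Collector Node Emitter Binder object
Resolver is at position 0; next is Widget.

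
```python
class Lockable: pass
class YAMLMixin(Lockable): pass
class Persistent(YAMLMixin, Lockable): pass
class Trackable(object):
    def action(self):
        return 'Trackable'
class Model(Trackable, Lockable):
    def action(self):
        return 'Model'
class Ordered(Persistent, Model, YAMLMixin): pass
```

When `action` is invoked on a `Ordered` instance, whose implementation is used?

Model

L[Ordered] = Ordered + merge(L[Persistent], L[Model], L[YAMLMixin], [Persistent Model YAMLMixin])
  take Persistent:  [Persistent YAMLMixin Lockable object] + [Model Trackable Lockable object] + [YAMLMixin Lockable object] + [Persistent Model YAMLMixin]
  take Model:  [YAMLMixin Lockable object] + [Model Trackable Lockable object] + [YAMLMixin Lockable object] + [Model YAMLMixin]
  take YAMLMixin:  [YAMLMixin Lockable object] + [Trackable Lockable object] + [YAMLMixin Lockable object] + [YAMLMixin]
  take Trackable:  [Lockable object] + [Trackable Lockable object] + [Lockable object]
  take Lockable:  [Lockable object] + [Lockable object] + [Lockable object]
  take object:  [object] + [object] + [object]
MRO: Ordered Persistent Model YAMLMixin Trackable Lockable object
action is defined in: Model, Trackable. First along the MRO is Model.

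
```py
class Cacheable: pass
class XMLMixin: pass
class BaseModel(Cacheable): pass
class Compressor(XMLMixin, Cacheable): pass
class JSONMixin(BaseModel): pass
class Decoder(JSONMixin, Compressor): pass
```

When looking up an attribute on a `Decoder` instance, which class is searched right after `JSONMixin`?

BaseModel

L[Decoder] = Decoder + merge(L[JSONMixin], L[Compressor], [JSONMixin Compressor])
  take JSONMixin:  [JSONMixin BaseModel Cacheable object] + [Compressor XMLMixin Cacheable object] + [JSONMixin Compressor]
  take BaseModel:  [BaseModel Cacheable object] + [Compressor XMLMixin Cacheable object] + [Compressor]
  take Compressor:  [Cacheable object] + [Compressor XMLMixin Cacheable object] + [Compressor]
  take XMLMixin:  [Cacheable object] + [XMLMixin Cacheable object]
  take Cacheable:  [Cacheable object] + [Cacheable object]
  take object:  [object] + [object]
MRO: Decoder JSONMixin BaseModel Compressor XMLMixin Cacheable object
JSONMixin is at position 1; next is BaseModel.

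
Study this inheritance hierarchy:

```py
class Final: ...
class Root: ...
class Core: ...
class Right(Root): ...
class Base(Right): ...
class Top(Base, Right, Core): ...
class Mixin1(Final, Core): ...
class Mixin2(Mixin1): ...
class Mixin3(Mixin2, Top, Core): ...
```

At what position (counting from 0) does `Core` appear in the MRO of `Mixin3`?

8

L[Mixin3] = Mixin3 + merge(L[Mixin2], L[Top], L[Core], [Mixin2 Top Core])
  take Mixin2:  [Mixin2 Mixin1 Final Core object] + [Top Base Right Root Core object] + [Core object] + [Mixin2 Top Core]
  take Mixin1:  [Mixin1 Final Core object] + [Top Base Right Root Core object] + [Core object] + [Top Core]
  take Final:  [Final Core object] + [Top Base Right Root Core object] + [Core object] + [Top Core]
  take Top:  [Core object] + [Top Base Right Root Core object] + [Core object] + [Top Core]
  take Base:  [Core object] + [Base Right Root Core object] + [Core object] + [Core]
  take Right:  [Core object] + [Right Root Core object] + [Core object] + [Core]
  take Root:  [Core object] + [Root Core object] + [Core object] + [Core]
  take Core:  [Core object] + [Core object] + [Core object] + [Core]
  take object:  [object] + [object] + [object]
MRO: Mixin3 Mixin2 Mixin1 Final Top Base Right Root Core object
Core sits at index 8.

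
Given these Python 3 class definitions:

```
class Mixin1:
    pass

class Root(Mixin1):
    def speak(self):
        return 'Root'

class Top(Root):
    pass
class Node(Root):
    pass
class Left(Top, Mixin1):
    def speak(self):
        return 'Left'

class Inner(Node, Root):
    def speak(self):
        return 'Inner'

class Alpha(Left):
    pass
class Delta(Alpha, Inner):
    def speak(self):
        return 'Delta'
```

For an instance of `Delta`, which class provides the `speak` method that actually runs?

Delta

L[Delta] = Delta + merge(L[Alpha], L[Inner], [Alpha Inner])
  take Alpha:  [Alpha Left Top Root Mixin1 object] + [Inner Node Root Mixin1 object] + [Alpha Inner]
  take Left:  [Left Top Root Mixin1 object] + [Inner Node Root Mixin1 object] + [Inner]
  take Top:  [Top Root Mixin1 object] + [Inner Node Root Mixin1 object] + [Inner]
  take Inner:  [Root Mixin1 object] + [Inner Node Root Mixin1 object] + [Inner]
  take Node:  [Root Mixin1 object] + [Node Root Mixin1 object]
  take Root:  [Root Mixin1 object] + [Root Mixin1 object]
  take Mixin1:  [Mixin1 object] + [Mixin1 object]
  take object:  [object] + [object]
MRO: Delta Alpha Left Top Inner Node Root Mixin1 object
speak is defined in: Delta, Inner, Left, Root. First along the MRO is Delta.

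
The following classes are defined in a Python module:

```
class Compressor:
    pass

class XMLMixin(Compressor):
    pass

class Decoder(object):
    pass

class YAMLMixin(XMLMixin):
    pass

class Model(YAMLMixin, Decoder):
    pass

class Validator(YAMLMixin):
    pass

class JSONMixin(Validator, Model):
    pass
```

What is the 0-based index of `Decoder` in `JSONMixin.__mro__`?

L[JSONMixin] = JSONMixin + merge(L[Validator], L[Model], [Validator Model])
  take Validator:  [Validator YAMLMixin XMLMixin Compressor object] + [Model YAMLMixin XMLMixin Compressor Decoder object] + [Validator Model]
  take Model:  [YAMLMixin XMLMixin Compressor object] + [Model YAMLMixin XMLMixin Compressor Decoder object] + [Model]
  take YAMLMixin:  [YAMLMixin XMLMixin Compressor object] + [YAMLMixin XMLMixin Compressor Decoder object]
  take XMLMixin:  [XMLMixin Compressor object] + [XMLMixin Compressor Decoder object]
  take Compressor:  [Compressor object] + [Compressor Decoder object]
  take Decoder:  [object] + [Decoder object]
  take object:  [object] + [object]
MRO: JSONMixin Validator Model YAMLMixin XMLMixin Compressor Decoder object
Decoder sits at index 6.

6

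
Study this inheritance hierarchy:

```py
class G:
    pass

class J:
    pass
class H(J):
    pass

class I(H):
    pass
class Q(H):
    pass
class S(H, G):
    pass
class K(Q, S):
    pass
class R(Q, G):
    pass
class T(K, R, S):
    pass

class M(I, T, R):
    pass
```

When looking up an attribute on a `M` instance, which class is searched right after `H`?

L[M] = M + merge(L[I], L[T], L[R], [I T R])
  take I:  [I H J object] + [T K R Q S H J G object] + [R Q H J G object] + [I T R]
  take T:  [H J object] + [T K R Q S H J G object] + [R Q H J G object] + [T R]
  take K:  [H J object] + [K R Q S H J G object] + [R Q H J G object] + [R]
  take R:  [H J object] + [R Q S H J G object] + [R Q H J G object] + [R]
  take Q:  [H J object] + [Q S H J G object] + [Q H J G object]
  take S:  [H J object] + [S H J G object] + [H J G object]
  take H:  [H J object] + [H J G object] + [H J G object]
  take J:  [J object] + [J G object] + [J G object]
  take G:  [object] + [G object] + [G object]
  take object:  [object] + [object] + [object]
MRO: M I T K R Q S H J G object
H is at position 7; next is J.

J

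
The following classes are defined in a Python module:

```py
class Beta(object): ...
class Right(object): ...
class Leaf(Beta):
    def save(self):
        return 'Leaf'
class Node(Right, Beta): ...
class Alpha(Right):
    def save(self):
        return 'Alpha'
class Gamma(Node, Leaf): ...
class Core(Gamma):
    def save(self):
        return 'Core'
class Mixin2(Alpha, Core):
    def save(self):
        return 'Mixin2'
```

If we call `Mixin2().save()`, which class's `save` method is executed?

L[Mixin2] = Mixin2 + merge(L[Alpha], L[Core], [Alpha Core])
  take Alpha:  [Alpha Right object] + [Core Gamma Node Right Leaf Beta object] + [Alpha Core]
  take Core:  [Right object] + [Core Gamma Node Right Leaf Beta object] + [Core]
  take Gamma:  [Right object] + [Gamma Node Right Leaf Beta object]
  take Node:  [Right object] + [Node Right Leaf Beta object]
  take Right:  [Right object] + [Right Leaf Beta object]
  take Leaf:  [object] + [Leaf Beta object]
  take Beta:  [object] + [Beta object]
  take object:  [object] + [object]
MRO: Mixin2 Alpha Core Gamma Node Right Leaf Beta object
save is defined in: Alpha, Core, Leaf, Mixin2. First along the MRO is Mixin2.

Mixin2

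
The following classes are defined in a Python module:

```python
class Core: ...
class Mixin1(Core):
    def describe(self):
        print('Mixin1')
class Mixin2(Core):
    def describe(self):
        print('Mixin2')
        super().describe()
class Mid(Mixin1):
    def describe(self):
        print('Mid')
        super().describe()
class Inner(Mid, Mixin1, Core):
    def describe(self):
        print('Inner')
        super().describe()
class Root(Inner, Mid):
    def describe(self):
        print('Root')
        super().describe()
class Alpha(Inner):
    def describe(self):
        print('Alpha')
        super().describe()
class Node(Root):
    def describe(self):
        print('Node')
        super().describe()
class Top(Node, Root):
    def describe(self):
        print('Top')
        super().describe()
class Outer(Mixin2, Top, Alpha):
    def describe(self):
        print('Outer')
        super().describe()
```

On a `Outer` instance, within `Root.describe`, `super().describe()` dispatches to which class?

L[Outer] = Outer + merge(L[Mixin2], L[Top], L[Alpha], [Mixin2 Top Alpha])
  take Mixin2:  [Mixin2 Core object] + [Top Node Root Inner Mid Mixin1 Core object] + [Alpha Inner Mid Mixin1 Core object] + [Mixin2 Top Alpha]
  take Top:  [Core object] + [Top Node Root Inner Mid Mixin1 Core object] + [Alpha Inner Mid Mixin1 Core object] + [Top Alpha]
  take Node:  [Core object] + [Node Root Inner Mid Mixin1 Core object] + [Alpha Inner Mid Mixin1 Core object] + [Alpha]
  take Root:  [Core object] + [Root Inner Mid Mixin1 Core object] + [Alpha Inner Mid Mixin1 Core object] + [Alpha]
  take Alpha:  [Core object] + [Inner Mid Mixin1 Core object] + [Alpha Inner Mid Mixin1 Core object] + [Alpha]
  take Inner:  [Core object] + [Inner Mid Mixin1 Core object] + [Inner Mid Mixin1 Core object]
  take Mid:  [Core object] + [Mid Mixin1 Core object] + [Mid Mixin1 Core object]
  take Mixin1:  [Core object] + [Mixin1 Core object] + [Mixin1 Core object]
  take Core:  [Core object] + [Core object] + [Core object]
  take object:  [object] + [object] + [object]
MRO: Outer Mixin2 Top Node Root Alpha Inner Mid Mixin1 Core object
super() in Root.describe on a Outer instance goes to the class after Root in Outer's MRO: Alpha.

Alpha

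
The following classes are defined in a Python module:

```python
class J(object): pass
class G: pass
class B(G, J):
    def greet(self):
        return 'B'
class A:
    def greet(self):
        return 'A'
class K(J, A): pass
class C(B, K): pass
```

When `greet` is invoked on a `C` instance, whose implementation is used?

L[C] = C + merge(L[B], L[K], [B K])
  take B:  [B G J object] + [K J A object] + [B K]
  take G:  [G J object] + [K J A object] + [K]
  take K:  [J object] + [K J A object] + [K]
  take J:  [J object] + [J A object]
  take A:  [object] + [A object]
  take object:  [object] + [object]
MRO: C B G K J A object
greet is defined in: A, B. First along the MRO is B.

B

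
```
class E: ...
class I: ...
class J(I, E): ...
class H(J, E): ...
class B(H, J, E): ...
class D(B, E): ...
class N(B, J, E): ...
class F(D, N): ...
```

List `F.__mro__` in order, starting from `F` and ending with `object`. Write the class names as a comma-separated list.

L[F] = F + merge(L[D], L[N], [D N])
  take D:  [D B H J I E object] + [N B H J I E object] + [D N]
  take N:  [B H J I E object] + [N B H J I E object] + [N]
  take B:  [B H J I E object] + [B H J I E object]
  take H:  [H J I E object] + [H J I E object]
  take J:  [J I E object] + [J I E object]
  take I:  [I E object] + [I E object]
  take E:  [E object] + [E object]
  take object:  [object] + [object]

F, D, N, B, H, J, I, E, object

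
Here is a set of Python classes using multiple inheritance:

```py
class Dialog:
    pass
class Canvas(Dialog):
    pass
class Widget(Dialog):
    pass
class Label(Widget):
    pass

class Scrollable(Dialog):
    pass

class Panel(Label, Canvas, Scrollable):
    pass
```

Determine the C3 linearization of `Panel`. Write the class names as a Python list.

L[Panel] = Panel + merge(L[Label], L[Canvas], L[Scrollable], [Label Canvas Scrollable])
  take Label:  [Label Widget Dialog object] + [Canvas Dialog object] + [Scrollable Dialog object] + [Label Canvas Scrollable]
  take Widget:  [Widget Dialog object] + [Canvas Dialog object] + [Scrollable Dialog object] + [Canvas Scrollable]
  take Canvas:  [Dialog object] + [Canvas Dialog object] + [Scrollable Dialog object] + [Canvas Scrollable]
  take Scrollable:  [Dialog object] + [Dialog object] + [Scrollable Dialog object] + [Scrollable]
  take Dialog:  [Dialog object] + [Dialog object] + [Dialog object]
  take object:  [object] + [object] + [object]

[Panel, Label, Widget, Canvas, Scrollable, Dialog, object]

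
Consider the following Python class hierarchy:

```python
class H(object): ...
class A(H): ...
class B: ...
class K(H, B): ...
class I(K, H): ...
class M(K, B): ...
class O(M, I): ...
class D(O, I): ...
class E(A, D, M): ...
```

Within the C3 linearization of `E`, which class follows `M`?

L[E] = E + merge(L[A], L[D], L[M], [A D M])
  take A:  [A H object] + [D O M I K H B object] + [M K H B object] + [A D M]
  take D:  [H object] + [D O M I K H B object] + [M K H B object] + [D M]
  take O:  [H object] + [O M I K H B object] + [M K H B object] + [M]
  take M:  [H object] + [M I K H B object] + [M K H B object] + [M]
  take I:  [H object] + [I K H B object] + [K H B object]
  take K:  [H object] + [K H B object] + [K H B object]
  take H:  [H object] + [H B object] + [H B object]
  take B:  [object] + [B object] + [B object]
  take object:  [object] + [object] + [object]
MRO: E A D O M I K H B object
M is at position 4; next is I.

I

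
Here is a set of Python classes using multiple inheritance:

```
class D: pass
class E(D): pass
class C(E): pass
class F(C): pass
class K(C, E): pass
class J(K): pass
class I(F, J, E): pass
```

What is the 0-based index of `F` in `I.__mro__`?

L[I] = I + merge(L[F], L[J], L[E], [F J E])
  take F:  [F C E D object] + [J K C E D object] + [E D object] + [F J E]
  take J:  [C E D object] + [J K C E D object] + [E D object] + [J E]
  take K:  [C E D object] + [K C E D object] + [E D object] + [E]
  take C:  [C E D object] + [C E D object] + [E D object] + [E]
  take E:  [E D object] + [E D object] + [E D object] + [E]
  take D:  [D object] + [D object] + [D object]
  take object:  [object] + [object] + [object]
MRO: I F J K C E D object
F sits at index 1.

1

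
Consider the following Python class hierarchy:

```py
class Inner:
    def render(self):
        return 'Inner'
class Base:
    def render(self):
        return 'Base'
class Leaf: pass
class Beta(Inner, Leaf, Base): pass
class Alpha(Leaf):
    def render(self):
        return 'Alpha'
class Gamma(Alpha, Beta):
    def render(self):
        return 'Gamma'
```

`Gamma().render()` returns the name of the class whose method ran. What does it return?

L[Gamma] = Gamma + merge(L[Alpha], L[Beta], [Alpha Beta])
  take Alpha:  [Alpha Leaf object] + [Beta Inner Leaf Base object] + [Alpha Beta]
  take Beta:  [Leaf object] + [Beta Inner Leaf Base object] + [Beta]
  take Inner:  [Leaf object] + [Inner Leaf Base object]
  take Leaf:  [Leaf object] + [Leaf Base object]
  take Base:  [object] + [Base object]
  take object:  [object] + [object]
MRO: Gamma Alpha Beta Inner Leaf Base object
render is defined in: Alpha, Base, Gamma, Inner. First along the MRO is Gamma.

Gamma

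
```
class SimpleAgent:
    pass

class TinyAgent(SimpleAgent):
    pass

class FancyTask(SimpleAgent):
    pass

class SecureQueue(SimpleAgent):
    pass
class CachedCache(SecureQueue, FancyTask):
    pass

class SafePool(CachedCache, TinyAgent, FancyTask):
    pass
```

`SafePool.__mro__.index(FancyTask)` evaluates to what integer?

L[SafePool] = SafePool + merge(L[CachedCache], L[TinyAgent], L[FancyTask], [CachedCache TinyAgent FancyTask])
  take CachedCache:  [CachedCache SecureQueue FancyTask SimpleAgent object] + [TinyAgent SimpleAgent object] + [FancyTask SimpleAgent object] + [CachedCache TinyAgent FancyTask]
  take SecureQueue:  [SecureQueue FancyTask SimpleAgent object] + [TinyAgent SimpleAgent object] + [FancyTask SimpleAgent object] + [TinyAgent FancyTask]
  take TinyAgent:  [FancyTask SimpleAgent object] + [TinyAgent SimpleAgent object] + [FancyTask SimpleAgent object] + [TinyAgent FancyTask]
  take FancyTask:  [FancyTask SimpleAgent object] + [SimpleAgent object] + [FancyTask SimpleAgent object] + [FancyTask]
  take SimpleAgent:  [SimpleAgent object] + [SimpleAgent object] + [SimpleAgent object]
  take object:  [object] + [object] + [object]
MRO: SafePool CachedCache SecureQueue TinyAgent FancyTask SimpleAgent object
FancyTask sits at index 4.

4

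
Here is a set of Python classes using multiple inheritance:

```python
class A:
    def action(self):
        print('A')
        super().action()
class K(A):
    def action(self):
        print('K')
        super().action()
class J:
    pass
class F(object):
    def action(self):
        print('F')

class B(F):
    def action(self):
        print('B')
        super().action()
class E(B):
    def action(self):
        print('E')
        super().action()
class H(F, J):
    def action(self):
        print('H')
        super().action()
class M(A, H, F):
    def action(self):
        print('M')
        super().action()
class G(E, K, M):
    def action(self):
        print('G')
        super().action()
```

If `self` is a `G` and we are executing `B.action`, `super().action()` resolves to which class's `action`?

K

L[G] = G + merge(L[E], L[K], L[M], [E K M])
  take E:  [E B F object] + [K A object] + [M A H F J object] + [E K M]
  take B:  [B F object] + [K A object] + [M A H F J object] + [K M]
  take K:  [F object] + [K A object] + [M A H F J object] + [K M]
  take M:  [F object] + [A object] + [M A H F J object] + [M]
  take A:  [F object] + [A object] + [A H F J object]
  take H:  [F object] + [object] + [H F J object]
  take F:  [F object] + [object] + [F J object]
  take J:  [object] + [object] + [J object]
  take object:  [object] + [object] + [object]
MRO: G E B K M A H F J object
super() in B.action on a G instance goes to the class after B in G's MRO: K.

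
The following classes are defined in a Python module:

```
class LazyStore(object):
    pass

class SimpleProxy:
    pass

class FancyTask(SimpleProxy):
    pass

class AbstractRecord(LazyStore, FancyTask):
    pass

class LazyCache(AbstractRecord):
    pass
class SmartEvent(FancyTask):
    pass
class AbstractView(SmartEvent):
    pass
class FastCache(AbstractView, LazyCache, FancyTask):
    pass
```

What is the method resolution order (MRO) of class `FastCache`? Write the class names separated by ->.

L[FastCache] = FastCache + merge(L[AbstractView], L[LazyCache], L[FancyTask], [AbstractView LazyCache FancyTask])
  take AbstractView:  [AbstractView SmartEvent FancyTask SimpleProxy object] + [LazyCache AbstractRecord LazyStore FancyTask SimpleProxy object] + [FancyTask SimpleProxy object] + [AbstractView LazyCache FancyTask]
  take SmartEvent:  [SmartEvent FancyTask SimpleProxy object] + [LazyCache AbstractRecord LazyStore FancyTask SimpleProxy object] + [FancyTask SimpleProxy object] + [LazyCache FancyTask]
  take LazyCache:  [FancyTask SimpleProxy object] + [LazyCache AbstractRecord LazyStore FancyTask SimpleProxy object] + [FancyTask SimpleProxy object] + [LazyCache FancyTask]
  take AbstractRecord:  [FancyTask SimpleProxy object] + [AbstractRecord LazyStore FancyTask SimpleProxy object] + [FancyTask SimpleProxy object] + [FancyTask]
  take LazyStore:  [FancyTask SimpleProxy object] + [LazyStore FancyTask SimpleProxy object] + [FancyTask SimpleProxy object] + [FancyTask]
  take FancyTask:  [FancyTask SimpleProxy object] + [FancyTask SimpleProxy object] + [FancyTask SimpleProxy object] + [FancyTask]
  take SimpleProxy:  [SimpleProxy object] + [SimpleProxy object] + [SimpleProxy object]
  take object:  [object] + [object] + [object]

FastCache -> AbstractView -> SmartEvent -> LazyCache -> AbstractRecord -> LazyStore -> FancyTask -> SimpleProxy -> object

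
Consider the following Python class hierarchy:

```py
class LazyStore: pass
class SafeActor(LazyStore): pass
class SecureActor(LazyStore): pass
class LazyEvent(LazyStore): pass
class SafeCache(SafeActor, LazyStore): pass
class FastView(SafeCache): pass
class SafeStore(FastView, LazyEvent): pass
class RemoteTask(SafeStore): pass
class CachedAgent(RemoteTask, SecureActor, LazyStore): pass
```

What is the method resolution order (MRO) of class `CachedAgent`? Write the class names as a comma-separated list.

L[CachedAgent] = CachedAgent + merge(L[RemoteTask], L[SecureActor], L[LazyStore], [RemoteTask SecureActor LazyStore])
  take RemoteTask:  [RemoteTask SafeStore FastView SafeCache SafeActor LazyEvent LazyStore object] + [SecureActor LazyStore object] + [LazyStore object] + [RemoteTask SecureActor LazyStore]
  take SafeStore:  [SafeStore FastView SafeCache SafeActor LazyEvent LazyStore object] + [SecureActor LazyStore object] + [LazyStore object] + [SecureActor LazyStore]
  take FastView:  [FastView SafeCache SafeActor LazyEvent LazyStore object] + [SecureActor LazyStore object] + [LazyStore object] + [SecureActor LazyStore]
  take SafeCache:  [SafeCache SafeActor LazyEvent LazyStore object] + [SecureActor LazyStore object] + [LazyStore object] + [SecureActor LazyStore]
  take SafeActor:  [SafeActor LazyEvent LazyStore object] + [SecureActor LazyStore object] + [LazyStore object] + [SecureActor LazyStore]
  take LazyEvent:  [LazyEvent LazyStore object] + [SecureActor LazyStore object] + [LazyStore object] + [SecureActor LazyStore]
  take SecureActor:  [LazyStore object] + [SecureActor LazyStore object] + [LazyStore object] + [SecureActor LazyStore]
  take LazyStore:  [LazyStore object] + [LazyStore object] + [LazyStore object] + [LazyStore]
  take object:  [object] + [object] + [object]

CachedAgent, RemoteTask, SafeStore, FastView, SafeCache, SafeActor, LazyEvent, SecureActor, LazyStore, object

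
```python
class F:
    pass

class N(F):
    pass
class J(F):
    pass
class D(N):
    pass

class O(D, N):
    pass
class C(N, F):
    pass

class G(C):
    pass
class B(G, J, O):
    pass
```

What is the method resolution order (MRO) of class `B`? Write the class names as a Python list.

[B, G, C, J, O, D, N, F, object]

L[B] = B + merge(L[G], L[J], L[O], [G J O])
  take G:  [G C N F object] + [J F object] + [O D N F object] + [G J O]
  take C:  [C N F object] + [J F object] + [O D N F object] + [J O]
  take J:  [N F object] + [J F object] + [O D N F object] + [J O]
  take O:  [N F object] + [F object] + [O D N F object] + [O]
  take D:  [N F object] + [F object] + [D N F object]
  take N:  [N F object] + [F object] + [N F object]
  take F:  [F object] + [F object] + [F object]
  take object:  [object] + [object] + [object]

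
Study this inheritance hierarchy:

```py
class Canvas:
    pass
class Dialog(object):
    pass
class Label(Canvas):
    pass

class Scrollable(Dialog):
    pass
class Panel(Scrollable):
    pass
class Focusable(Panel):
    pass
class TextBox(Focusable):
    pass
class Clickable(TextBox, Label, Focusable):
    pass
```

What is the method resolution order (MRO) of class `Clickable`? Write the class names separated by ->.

L[Clickable] = Clickable + merge(L[TextBox], L[Label], L[Focusable], [TextBox Label Focusable])
  take TextBox:  [TextBox Focusable Panel Scrollable Dialog object] + [Label Canvas object] + [Focusable Panel Scrollable Dialog object] + [TextBox Label Focusable]
  take Label:  [Focusable Panel Scrollable Dialog object] + [Label Canvas object] + [Focusable Panel Scrollable Dialog object] + [Label Focusable]
  take Focusable:  [Focusable Panel Scrollable Dialog object] + [Canvas object] + [Focusable Panel Scrollable Dialog object] + [Focusable]
  take Panel:  [Panel Scrollable Dialog object] + [Canvas object] + [Panel Scrollable Dialog object]
  take Scrollable:  [Scrollable Dialog object] + [Canvas object] + [Scrollable Dialog object]
  take Dialog:  [Dialog object] + [Canvas object] + [Dialog object]
  take Canvas:  [object] + [Canvas object] + [object]
  take object:  [object] + [object] + [object]

Clickable -> TextBox -> Label -> Focusable -> Panel -> Scrollable -> Dialog -> Canvas -> object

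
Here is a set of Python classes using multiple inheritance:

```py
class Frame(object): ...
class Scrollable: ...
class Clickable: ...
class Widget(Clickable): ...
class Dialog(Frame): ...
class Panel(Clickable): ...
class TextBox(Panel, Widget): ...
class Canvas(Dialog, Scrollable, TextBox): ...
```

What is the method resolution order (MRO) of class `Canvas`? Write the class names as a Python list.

[Canvas, Dialog, Frame, Scrollable, TextBox, Panel, Widget, Clickable, object]

L[Canvas] = Canvas + merge(L[Dialog], L[Scrollable], L[TextBox], [Dialog Scrollable TextBox])
  take Dialog:  [Dialog Frame object] + [Scrollable object] + [TextBox Panel Widget Clickable object] + [Dialog Scrollable TextBox]
  take Frame:  [Frame object] + [Scrollable object] + [TextBox Panel Widget Clickable object] + [Scrollable TextBox]
  take Scrollable:  [object] + [Scrollable object] + [TextBox Panel Widget Clickable object] + [Scrollable TextBox]
  take TextBox:  [object] + [object] + [TextBox Panel Widget Clickable object] + [TextBox]
  take Panel:  [object] + [object] + [Panel Widget Clickable object]
  take Widget:  [object] + [object] + [Widget Clickable object]
  take Clickable:  [object] + [object] + [Clickable object]
  take object:  [object] + [object] + [object]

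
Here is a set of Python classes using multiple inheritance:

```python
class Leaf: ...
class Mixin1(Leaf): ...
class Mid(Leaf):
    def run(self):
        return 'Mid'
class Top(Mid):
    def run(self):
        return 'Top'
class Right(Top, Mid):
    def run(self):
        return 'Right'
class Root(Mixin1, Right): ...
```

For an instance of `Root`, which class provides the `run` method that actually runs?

Right

L[Root] = Root + merge(L[Mixin1], L[Right], [Mixin1 Right])
  take Mixin1:  [Mixin1 Leaf object] + [Right Top Mid Leaf object] + [Mixin1 Right]
  take Right:  [Leaf object] + [Right Top Mid Leaf object] + [Right]
  take Top:  [Leaf object] + [Top Mid Leaf object]
  take Mid:  [Leaf object] + [Mid Leaf object]
  take Leaf:  [Leaf object] + [Leaf object]
  take object:  [object] + [object]
MRO: Root Mixin1 Right Top Mid Leaf object
run is defined in: Mid, Right, Top. First along the MRO is Right.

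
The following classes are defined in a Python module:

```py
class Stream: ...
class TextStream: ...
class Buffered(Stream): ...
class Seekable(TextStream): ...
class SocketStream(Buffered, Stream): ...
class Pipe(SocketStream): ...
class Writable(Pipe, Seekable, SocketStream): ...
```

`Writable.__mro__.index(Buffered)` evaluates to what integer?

4

L[Writable] = Writable + merge(L[Pipe], L[Seekable], L[SocketStream], [Pipe Seekable SocketStream])
  take Pipe:  [Pipe SocketStream Buffered Stream object] + [Seekable TextStream object] + [SocketStream Buffered Stream object] + [Pipe Seekable SocketStream]
  take Seekable:  [SocketStream Buffered Stream object] + [Seekable TextStream object] + [SocketStream Buffered Stream object] + [Seekable SocketStream]
  take SocketStream:  [SocketStream Buffered Stream object] + [TextStream object] + [SocketStream Buffered Stream object] + [SocketStream]
  take Buffered:  [Buffered Stream object] + [TextStream object] + [Buffered Stream object]
  take Stream:  [Stream object] + [TextStream object] + [Stream object]
  take TextStream:  [object] + [TextStream object] + [object]
  take object:  [object] + [object] + [object]
MRO: Writable Pipe Seekable SocketStream Buffered Stream TextStream object
Buffered sits at index 4.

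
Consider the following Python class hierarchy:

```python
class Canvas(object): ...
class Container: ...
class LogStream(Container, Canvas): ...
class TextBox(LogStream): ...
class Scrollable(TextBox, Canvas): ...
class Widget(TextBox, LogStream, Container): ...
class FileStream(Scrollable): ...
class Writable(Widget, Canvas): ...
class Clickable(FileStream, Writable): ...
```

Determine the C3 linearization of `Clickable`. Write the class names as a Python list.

L[Clickable] = Clickable + merge(L[FileStream], L[Writable], [FileStream Writable])
  take FileStream:  [FileStream Scrollable TextBox LogStream Container Canvas object] + [Writable Widget TextBox LogStream Container Canvas object] + [FileStream Writable]
  take Scrollable:  [Scrollable TextBox LogStream Container Canvas object] + [Writable Widget TextBox LogStream Container Canvas object] + [Writable]
  take Writable:  [TextBox LogStream Container Canvas object] + [Writable Widget TextBox LogStream Container Canvas object] + [Writable]
  take Widget:  [TextBox LogStream Container Canvas object] + [Widget TextBox LogStream Container Canvas object]
  take TextBox:  [TextBox LogStream Container Canvas object] + [TextBox LogStream Container Canvas object]
  take LogStream:  [LogStream Container Canvas object] + [LogStream Container Canvas object]
  take Container:  [Container Canvas object] + [Container Canvas object]
  take Canvas:  [Canvas object] + [Canvas object]
  take object:  [object] + [object]

[Clickable, FileStream, Scrollable, Writable, Widget, TextBox, LogStream, Container, Canvas, object]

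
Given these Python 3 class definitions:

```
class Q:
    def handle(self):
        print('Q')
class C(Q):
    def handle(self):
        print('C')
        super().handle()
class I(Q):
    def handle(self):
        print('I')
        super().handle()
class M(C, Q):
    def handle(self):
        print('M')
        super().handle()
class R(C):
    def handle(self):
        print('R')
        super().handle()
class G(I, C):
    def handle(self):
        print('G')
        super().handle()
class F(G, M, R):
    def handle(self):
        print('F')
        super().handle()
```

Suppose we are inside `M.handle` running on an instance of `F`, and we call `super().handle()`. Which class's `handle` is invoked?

R

L[F] = F + merge(L[G], L[M], L[R], [G M R])
  take G:  [G I C Q object] + [M C Q object] + [R C Q object] + [G M R]
  take I:  [I C Q object] + [M C Q object] + [R C Q object] + [M R]
  take M:  [C Q object] + [M C Q object] + [R C Q object] + [M R]
  take R:  [C Q object] + [C Q object] + [R C Q object] + [R]
  take C:  [C Q object] + [C Q object] + [C Q object]
  take Q:  [Q object] + [Q object] + [Q object]
  take object:  [object] + [object] + [object]
MRO: F G I M R C Q object
super() in M.handle on a F instance goes to the class after M in F's MRO: R.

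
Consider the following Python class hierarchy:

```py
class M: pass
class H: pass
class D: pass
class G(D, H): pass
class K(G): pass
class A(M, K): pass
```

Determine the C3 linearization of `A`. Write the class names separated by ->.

A -> M -> K -> G -> D -> H -> object

L[A] = A + merge(L[M], L[K], [M K])
  take M:  [M object] + [K G D H object] + [M K]
  take K:  [object] + [K G D H object] + [K]
  take G:  [object] + [G D H object]
  take D:  [object] + [D H object]
  take H:  [object] + [H object]
  take object:  [object] + [object]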